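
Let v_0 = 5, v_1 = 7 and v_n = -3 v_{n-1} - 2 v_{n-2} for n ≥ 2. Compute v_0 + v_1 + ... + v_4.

-115

v_2 = -3*7 - 2*5 = -31
v_3 = -3*(-31) - 2*7 = 79
v_4 = -3*79 - 2*(-31) = -175
Sum = 5 + 7 + (-31) + 79 + (-175) = -115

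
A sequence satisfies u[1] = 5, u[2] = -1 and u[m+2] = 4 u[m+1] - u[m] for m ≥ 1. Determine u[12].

-1321299

u[3] = 4*(-1) - 5 = -9
u[4] = 4*(-9) - (-1) = -35
u[5] = 4*(-35) - (-9) = -131
u[6] = 4*(-131) - (-35) = -489
u[7] = 4*(-489) - (-131) = -1825
u[8] = 4*(-1825) - (-489) = -6811
u[9] = 4*(-6811) - (-1825) = -25419
u[10] = 4*(-25419) - (-6811) = -94865
u[11] = 4*(-94865) - (-25419) = -354041
u[12] = 4*(-354041) - (-94865) = -1321299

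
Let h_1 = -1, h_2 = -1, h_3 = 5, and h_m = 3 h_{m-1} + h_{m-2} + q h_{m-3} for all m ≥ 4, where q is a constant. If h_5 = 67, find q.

-5

h_4 = 14 - q
h_5 = 47 - 4q
So 47 - 4q = 67, giving q = -5.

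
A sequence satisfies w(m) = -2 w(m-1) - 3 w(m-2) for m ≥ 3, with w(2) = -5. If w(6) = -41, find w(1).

8

Let w(1) = y.
w(3) = 10 - 3y
w(4) = -5 + 6y
w(5) = -20 - 3y
w(6) = 55 - 12y
So 55 - 12y = -41, giving y = 8.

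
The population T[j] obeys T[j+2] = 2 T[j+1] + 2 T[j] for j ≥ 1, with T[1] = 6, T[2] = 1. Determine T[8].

1768

T[3] = 2*1 + 2*6 = 14
T[4] = 2*14 + 2*1 = 30
T[5] = 2*30 + 2*14 = 88
T[6] = 2*88 + 2*30 = 236
T[7] = 2*236 + 2*88 = 648
T[8] = 2*648 + 2*236 = 1768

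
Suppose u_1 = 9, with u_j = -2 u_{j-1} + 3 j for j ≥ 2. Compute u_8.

-930

u_2 = -2(9) + 6 = -12
u_3 = -2(-12) + 9 = 33
u_4 = -2(33) + 12 = -54
u_5 = -2(-54) + 15 = 123
u_6 = -2(123) + 18 = -228
u_7 = -2(-228) + 21 = 477
u_8 = -2(477) + 24 = -930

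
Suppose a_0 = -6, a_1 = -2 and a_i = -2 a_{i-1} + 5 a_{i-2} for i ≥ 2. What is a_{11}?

1124522

a_2 = -2(-2) + 5(-6) = -26
a_3 = -2(-26) + 5(-2) = 42
a_4 = -2(42) + 5(-26) = -214
a_5 = -2(-214) + 5(42) = 638
a_6 = -2(638) + 5(-214) = -2346
a_7 = -2(-2346) + 5(638) = 7882
a_8 = -2(7882) + 5(-2346) = -27494
a_9 = -2(-27494) + 5(7882) = 94398
a_{10} = -2(94398) + 5(-27494) = -326266
a_{11} = -2(-326266) + 5(94398) = 1124522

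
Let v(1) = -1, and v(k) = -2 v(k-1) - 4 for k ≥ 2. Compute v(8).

-44

v(2) = -2*(-1) - 4 = -2
v(3) = -2*(-2) - 4 = 0
v(4) = -2*0 - 4 = -4
v(5) = -2*(-4) - 4 = 4
v(6) = -2*4 - 4 = -12
v(7) = -2*(-12) - 4 = 20
v(8) = -2*20 - 4 = -44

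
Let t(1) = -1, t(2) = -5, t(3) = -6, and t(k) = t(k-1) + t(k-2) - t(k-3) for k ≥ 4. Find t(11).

-26

t(4) = (-6) + (-5) - (-1) = -10
t(5) = (-10) + (-6) - (-5) = -11
t(6) = (-11) + (-10) - (-6) = -15
t(7) = (-15) + (-11) - (-10) = -16
t(8) = (-16) + (-15) - (-11) = -20
t(9) = (-20) + (-16) - (-15) = -21
t(10) = (-21) + (-20) - (-16) = -25
t(11) = (-25) + (-21) - (-20) = -26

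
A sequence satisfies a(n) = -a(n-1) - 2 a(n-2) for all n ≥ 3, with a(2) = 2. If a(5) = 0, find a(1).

-3

Let a(1) = z.
a(3) = -2 - 2z
a(4) = -2 + 2z
a(5) = 6 + 2z
So 6 + 2z = 0, giving z = -3.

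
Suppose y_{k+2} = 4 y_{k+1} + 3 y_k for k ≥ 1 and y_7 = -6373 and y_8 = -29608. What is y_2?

-4

Rearranging, y_{k-2} = (y_k - 4 y_{k-1}) / 3.
y_6 = (-29608 - 4·(-6373)) / 3 = -4116/3 = -1372
y_5 = (-6373 - 4·(-1372)) / 3 = -885/3 = -295
y_4 = (-1372 - 4·(-295)) / 3 = -192/3 = -64
y_3 = (-295 - 4·(-64)) / 3 = -39/3 = -13
y_2 = (-64 - 4·(-13)) / 3 = -12/3 = -4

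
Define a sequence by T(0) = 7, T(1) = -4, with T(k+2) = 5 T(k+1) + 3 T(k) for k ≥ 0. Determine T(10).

T(2) = 5·(-4) + 3·7 = 1
T(3) = 5·1 + 3·(-4) = -7
T(4) = 5·(-7) + 3·1 = -32
T(5) = 5·(-32) + 3·(-7) = -181
T(6) = 5·(-181) + 3·(-32) = -1001
T(7) = 5·(-1001) + 3·(-181) = -5548
T(8) = 5·(-5548) + 3·(-1001) = -30743
T(9) = 5·(-30743) + 3·(-5548) = -170359
T(10) = 5·(-170359) + 3·(-30743) = -944024

-944024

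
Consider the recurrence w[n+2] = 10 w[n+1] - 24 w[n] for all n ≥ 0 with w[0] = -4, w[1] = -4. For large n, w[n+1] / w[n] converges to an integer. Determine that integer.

The characteristic equation is r^2 - 10r + 24 = 0, which factors as (r - 6)(r - 4) = 0.
So the roots are 6 and 4. Since |6| > |4| and the coefficient of 6^n is non-zero, the ratio tends to 6.

6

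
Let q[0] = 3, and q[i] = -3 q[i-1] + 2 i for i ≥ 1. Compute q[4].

215

q[1] = -3*3 + 2 = -7
q[2] = -3*(-7) + 4 = 25
q[3] = -3*25 + 6 = -69
q[4] = -3*(-69) + 8 = 215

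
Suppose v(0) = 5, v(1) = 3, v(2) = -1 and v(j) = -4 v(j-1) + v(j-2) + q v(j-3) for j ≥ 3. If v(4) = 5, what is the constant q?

v(3) = 7 + 5q
v(4) = -29 - 17q
So -29 - 17q = 5, giving q = -2.

-2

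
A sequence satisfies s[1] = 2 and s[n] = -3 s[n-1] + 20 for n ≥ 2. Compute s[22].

The fixed point is 20/(1 + 3) = 5, so s[n] - 5 = -3(s[n-1] - 5).
Hence s[n] = -3·(-3)^{n-1} + 5.
s[22] = -3·(-3)^{21} + 5 = -3·-10460353203 + 5 = 31381059614.

31381059614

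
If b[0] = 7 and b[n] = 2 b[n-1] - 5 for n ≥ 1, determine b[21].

The fixed point is -5/(1 - 2) = 5, so b[n] - 5 = 2(b[n-1] - 5).
Hence b[n] = 2·2^n + 5.
b[21] = 2·2^{21} + 5 = 2·2097152 + 5 = 4194309.

4194309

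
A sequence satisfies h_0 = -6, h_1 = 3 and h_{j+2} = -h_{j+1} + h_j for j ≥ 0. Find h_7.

87

h_2 = -3 + (-6) = -9
h_3 = -(-9) + 3 = 12
h_4 = -12 + (-9) = -21
h_5 = -(-21) + 12 = 33
h_6 = -33 + (-21) = -54
h_7 = -(-54) + 33 = 87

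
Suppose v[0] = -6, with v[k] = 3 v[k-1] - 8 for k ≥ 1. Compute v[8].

v[1] = 3(-6) - 8 = -26
v[2] = 3(-26) - 8 = -86
v[3] = 3(-86) - 8 = -266
v[4] = 3(-266) - 8 = -806
v[5] = 3(-806) - 8 = -2426
v[6] = 3(-2426) - 8 = -7286
v[7] = 3(-7286) - 8 = -21866
v[8] = 3(-21866) - 8 = -65606

-65606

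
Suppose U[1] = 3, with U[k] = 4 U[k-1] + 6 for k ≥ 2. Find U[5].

U[2] = 4*3 + 6 = 18
U[3] = 4*18 + 6 = 78
U[4] = 4*78 + 6 = 318
U[5] = 4*318 + 6 = 1278

1278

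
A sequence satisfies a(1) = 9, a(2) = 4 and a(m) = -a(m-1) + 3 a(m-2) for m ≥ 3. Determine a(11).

a(3) = -4 + 3·9 = 23
a(4) = -23 + 3·4 = -11
a(5) = -(-11) + 3·23 = 80
a(6) = -80 + 3·(-11) = -113
a(7) = -(-113) + 3·80 = 353
a(8) = -353 + 3·(-113) = -692
a(9) = -(-692) + 3·353 = 1751
a(10) = -1751 + 3·(-692) = -3827
a(11) = -(-3827) + 3·1751 = 9080

9080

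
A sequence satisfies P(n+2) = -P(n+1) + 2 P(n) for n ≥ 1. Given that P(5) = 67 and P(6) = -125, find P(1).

Rearranging, P(n-2) = (P(n) + P(n-1)) / 2.
P(4) = (-125 + 67) / 2 = -58/2 = -29
P(3) = (67 + (-29)) / 2 = 38/2 = 19
P(2) = (-29 + 19) / 2 = -10/2 = -5
P(1) = (19 + (-5)) / 2 = 14/2 = 7

7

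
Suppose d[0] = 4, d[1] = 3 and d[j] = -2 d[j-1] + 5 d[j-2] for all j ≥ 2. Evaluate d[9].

d[2] = -2*3 + 5*4 = 14
d[3] = -2*14 + 5*3 = -13
d[4] = -2*(-13) + 5*14 = 96
d[5] = -2*96 + 5*(-13) = -257
d[6] = -2*(-257) + 5*96 = 994
d[7] = -2*994 + 5*(-257) = -3273
d[8] = -2*(-3273) + 5*994 = 11516
d[9] = -2*11516 + 5*(-3273) = -39397

-39397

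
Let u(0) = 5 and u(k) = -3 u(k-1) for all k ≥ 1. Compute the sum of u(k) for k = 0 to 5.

-910

u(1) = -3·5 = -15
u(2) = -3·(-15) = 45
u(3) = -3·45 = -135
u(4) = -3·(-135) = 405
u(5) = -3·405 = -1215
Sum = 5 + (-15) + 45 + (-135) + 405 + (-1215) = -910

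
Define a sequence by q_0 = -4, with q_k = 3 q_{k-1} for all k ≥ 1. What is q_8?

q_1 = 3·(-4) = -12
q_2 = 3·(-12) = -36
q_3 = 3·(-36) = -108
q_4 = 3·(-108) = -324
q_5 = 3·(-324) = -972
q_6 = 3·(-972) = -2916
q_7 = 3·(-2916) = -8748
q_8 = 3·(-8748) = -26244

-26244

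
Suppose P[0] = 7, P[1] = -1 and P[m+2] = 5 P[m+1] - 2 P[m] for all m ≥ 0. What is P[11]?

-17559693

P[2] = 5(-1) - 2(7) = -19
P[3] = 5(-19) - 2(-1) = -93
P[4] = 5(-93) - 2(-19) = -427
P[5] = 5(-427) - 2(-93) = -1949
P[6] = 5(-1949) - 2(-427) = -8891
P[7] = 5(-8891) - 2(-1949) = -40557
P[8] = 5(-40557) - 2(-8891) = -185003
P[9] = 5(-185003) - 2(-40557) = -843901
P[10] = 5(-843901) - 2(-185003) = -3849499
P[11] = 5(-3849499) - 2(-843901) = -17559693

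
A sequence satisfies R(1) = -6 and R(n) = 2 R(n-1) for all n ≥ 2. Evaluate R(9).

-1536

R(2) = 2*(-6) = -12
R(3) = 2*(-12) = -24
R(4) = 2*(-24) = -48
R(5) = 2*(-48) = -96
R(6) = 2*(-96) = -192
R(7) = 2*(-192) = -384
R(8) = 2*(-384) = -768
R(9) = 2*(-768) = -1536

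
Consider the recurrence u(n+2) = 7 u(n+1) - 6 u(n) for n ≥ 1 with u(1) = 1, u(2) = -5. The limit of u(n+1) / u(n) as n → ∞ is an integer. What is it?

6

The characteristic equation is r^2 - 7r + 6 = 0, which factors as (r - 6)(r - 1) = 0.
So the roots are 6 and 1. Since |6| > |1| and the coefficient of 6^n is non-zero, the ratio tends to 6.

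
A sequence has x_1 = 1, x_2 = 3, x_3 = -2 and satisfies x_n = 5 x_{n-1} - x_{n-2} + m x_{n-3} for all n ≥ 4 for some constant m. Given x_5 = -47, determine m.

x_4 = -13 + m
x_5 = -63 + 8m
So -63 + 8m = -47, giving m = 2.

2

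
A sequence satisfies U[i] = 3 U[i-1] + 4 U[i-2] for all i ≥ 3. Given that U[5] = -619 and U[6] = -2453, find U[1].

-7

Rearranging, U[i-2] = (U[i] - 3 U[i-1]) / 4.
U[4] = (-2453 - 3*(-619)) / 4 = -596/4 = -149
U[3] = (-619 - 3*(-149)) / 4 = -172/4 = -43
U[2] = (-149 - 3*(-43)) / 4 = -20/4 = -5
U[1] = (-43 - 3*(-5)) / 4 = -28/4 = -7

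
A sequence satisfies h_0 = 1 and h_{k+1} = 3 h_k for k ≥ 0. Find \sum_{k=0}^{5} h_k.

364

h_1 = 3(1) = 3
h_2 = 3(3) = 9
h_3 = 3(9) = 27
h_4 = 3(27) = 81
h_5 = 3(81) = 243
Sum = 1 + 3 + 9 + 27 + 81 + 243 = 364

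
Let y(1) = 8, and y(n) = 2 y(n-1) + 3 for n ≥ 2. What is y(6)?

349

y(2) = 2*8 + 3 = 19
y(3) = 2*19 + 3 = 41
y(4) = 2*41 + 3 = 85
y(5) = 2*85 + 3 = 173
y(6) = 2*173 + 3 = 349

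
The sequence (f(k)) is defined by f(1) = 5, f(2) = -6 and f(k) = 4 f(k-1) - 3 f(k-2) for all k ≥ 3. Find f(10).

-108246

f(3) = 4·(-6) - 3·5 = -39
f(4) = 4·(-39) - 3·(-6) = -138
f(5) = 4·(-138) - 3·(-39) = -435
f(6) = 4·(-435) - 3·(-138) = -1326
f(7) = 4·(-1326) - 3·(-435) = -3999
f(8) = 4·(-3999) - 3·(-1326) = -12018
f(9) = 4·(-12018) - 3·(-3999) = -36075
f(10) = 4·(-36075) - 3·(-12018) = -108246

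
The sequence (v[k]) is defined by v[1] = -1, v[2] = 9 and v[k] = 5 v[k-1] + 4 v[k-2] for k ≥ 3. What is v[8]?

253841

v[3] = 5(9) + 4(-1) = 41
v[4] = 5(41) + 4(9) = 241
v[5] = 5(241) + 4(41) = 1369
v[6] = 5(1369) + 4(241) = 7809
v[7] = 5(7809) + 4(1369) = 44521
v[8] = 5(44521) + 4(7809) = 253841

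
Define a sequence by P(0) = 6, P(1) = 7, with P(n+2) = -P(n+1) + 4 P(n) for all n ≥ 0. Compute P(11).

P(2) = -7 + 4·6 = 17
P(3) = -17 + 4·7 = 11
P(4) = -11 + 4·17 = 57
P(5) = -57 + 4·11 = -13
P(6) = -(-13) + 4·57 = 241
P(7) = -241 + 4·(-13) = -293
P(8) = -(-293) + 4·241 = 1257
P(9) = -1257 + 4·(-293) = -2429
P(10) = -(-2429) + 4·1257 = 7457
P(11) = -7457 + 4·(-2429) = -17173

-17173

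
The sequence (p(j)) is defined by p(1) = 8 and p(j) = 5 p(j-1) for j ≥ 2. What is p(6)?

25000

p(2) = 5(8) = 40
p(3) = 5(40) = 200
p(4) = 5(200) = 1000
p(5) = 5(1000) = 5000
p(6) = 5(5000) = 25000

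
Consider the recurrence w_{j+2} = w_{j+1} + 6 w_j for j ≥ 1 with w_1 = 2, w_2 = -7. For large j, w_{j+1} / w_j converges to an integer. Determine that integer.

The characteristic equation is r^2 - r - 6 = 0, which factors as (r - 3)(r + 2) = 0.
So the roots are 3 and -2. Since |3| > |-2| and the coefficient of 3^j is non-zero, the ratio tends to 3.

3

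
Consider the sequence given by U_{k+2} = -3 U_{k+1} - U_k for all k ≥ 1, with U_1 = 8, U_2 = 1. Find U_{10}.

U_3 = -3·1 - 8 = -11
U_4 = -3·(-11) - 1 = 32
U_5 = -3·32 - (-11) = -85
U_6 = -3·(-85) - 32 = 223
U_7 = -3·223 - (-85) = -584
U_8 = -3·(-584) - 223 = 1529
U_9 = -3·1529 - (-584) = -4003
U_{10} = -3·(-4003) - 1529 = 10480

10480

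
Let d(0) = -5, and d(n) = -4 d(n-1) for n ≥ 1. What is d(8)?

-327680

d(1) = -4(-5) = 20
d(2) = -4(20) = -80
d(3) = -4(-80) = 320
d(4) = -4(320) = -1280
d(5) = -4(-1280) = 5120
d(6) = -4(5120) = -20480
d(7) = -4(-20480) = 81920
d(8) = -4(81920) = -327680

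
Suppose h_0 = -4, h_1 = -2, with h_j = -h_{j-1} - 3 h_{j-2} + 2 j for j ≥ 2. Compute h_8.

78

h_2 = -(-2) - 3·(-4) + 4 = 18
h_3 = -18 - 3·(-2) + 6 = -6
h_4 = -(-6) - 3·18 + 8 = -40
h_5 = -(-40) - 3·(-6) + 10 = 68
h_6 = -68 - 3·(-40) + 12 = 64
h_7 = -64 - 3·68 + 14 = -254
h_8 = -(-254) - 3·64 + 16 = 78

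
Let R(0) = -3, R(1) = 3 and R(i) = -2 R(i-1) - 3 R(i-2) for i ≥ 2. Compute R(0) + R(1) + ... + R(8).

21

R(2) = -2·3 - 3·(-3) = 3
R(3) = -2·3 - 3·3 = -15
R(4) = -2·(-15) - 3·3 = 21
R(5) = -2·21 - 3·(-15) = 3
R(6) = -2·3 - 3·21 = -69
R(7) = -2·(-69) - 3·3 = 129
R(8) = -2·129 - 3·(-69) = -51
Sum = (-3) + 3 + 3 + (-15) + 21 + 3 + (-69) + 129 + (-51) = 21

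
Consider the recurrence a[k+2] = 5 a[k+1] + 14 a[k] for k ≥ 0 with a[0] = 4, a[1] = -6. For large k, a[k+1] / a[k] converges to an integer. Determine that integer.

The characteristic equation is r^2 - 5r - 14 = 0, which factors as (r - 7)(r + 2) = 0.
So the roots are 7 and -2. Since |7| > |-2| and the coefficient of 7^k is non-zero, the ratio tends to 7.

7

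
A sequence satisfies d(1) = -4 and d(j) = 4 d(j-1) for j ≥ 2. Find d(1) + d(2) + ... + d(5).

d(2) = 4*(-4) = -16
d(3) = 4*(-16) = -64
d(4) = 4*(-64) = -256
d(5) = 4*(-256) = -1024
Sum = (-4) + (-16) + (-64) + (-256) + (-1024) = -1364

-1364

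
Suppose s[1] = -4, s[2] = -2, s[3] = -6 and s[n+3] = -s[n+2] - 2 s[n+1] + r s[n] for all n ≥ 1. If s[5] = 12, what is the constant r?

5

s[4] = 10 - 4r
s[5] = 2 + 2r
So 2 + 2r = 12, giving r = 5.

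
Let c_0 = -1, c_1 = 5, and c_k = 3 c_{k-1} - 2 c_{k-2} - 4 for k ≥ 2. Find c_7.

c_2 = 3(5) - 2(-1) - 4 = 13
c_3 = 3(13) - 2(5) - 4 = 25
c_4 = 3(25) - 2(13) - 4 = 45
c_5 = 3(45) - 2(25) - 4 = 81
c_6 = 3(81) - 2(45) - 4 = 149
c_7 = 3(149) - 2(81) - 4 = 281

281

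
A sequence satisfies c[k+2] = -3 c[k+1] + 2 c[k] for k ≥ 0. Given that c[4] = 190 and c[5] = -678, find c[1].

-6

Rearranging, c[k-2] = (c[k] + 3 c[k-1]) / 2.
c[3] = (-678 + 3(190)) / 2 = -108/2 = -54
c[2] = (190 + 3(-54)) / 2 = 28/2 = 14
c[1] = (-54 + 3(14)) / 2 = -12/2 = -6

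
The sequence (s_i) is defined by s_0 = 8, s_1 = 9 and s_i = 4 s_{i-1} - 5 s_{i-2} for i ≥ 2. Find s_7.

s_2 = 4(9) - 5(8) = -4
s_3 = 4(-4) - 5(9) = -61
s_4 = 4(-61) - 5(-4) = -224
s_5 = 4(-224) - 5(-61) = -591
s_6 = 4(-591) - 5(-224) = -1244
s_7 = 4(-1244) - 5(-591) = -2021

-2021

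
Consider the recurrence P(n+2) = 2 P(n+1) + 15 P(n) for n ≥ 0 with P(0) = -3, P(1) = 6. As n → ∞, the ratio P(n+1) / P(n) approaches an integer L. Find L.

The characteristic equation is r^2 - 2r - 15 = 0, which factors as (r - 5)(r + 3) = 0.
So the roots are 5 and -3. Since |5| > |-3| and the coefficient of 5^n is non-zero, the ratio tends to 5.

5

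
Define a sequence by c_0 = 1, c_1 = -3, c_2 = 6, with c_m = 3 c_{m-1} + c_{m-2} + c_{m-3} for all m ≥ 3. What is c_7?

c_3 = 3·6 + (-3) + 1 = 16
c_4 = 3·16 + 6 + (-3) = 51
c_5 = 3·51 + 16 + 6 = 175
c_6 = 3·175 + 51 + 16 = 592
c_7 = 3·592 + 175 + 51 = 2002

2002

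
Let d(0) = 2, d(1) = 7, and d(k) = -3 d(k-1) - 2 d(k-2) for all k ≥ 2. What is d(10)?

-9205

d(2) = -3*7 - 2*2 = -25
d(3) = -3*(-25) - 2*7 = 61
d(4) = -3*61 - 2*(-25) = -133
d(5) = -3*(-133) - 2*61 = 277
d(6) = -3*277 - 2*(-133) = -565
d(7) = -3*(-565) - 2*277 = 1141
d(8) = -3*1141 - 2*(-565) = -2293
d(9) = -3*(-2293) - 2*1141 = 4597
d(10) = -3*4597 - 2*(-2293) = -9205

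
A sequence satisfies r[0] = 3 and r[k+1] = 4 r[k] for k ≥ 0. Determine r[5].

r[1] = 4*3 = 12
r[2] = 4*12 = 48
r[3] = 4*48 = 192
r[4] = 4*192 = 768
r[5] = 4*768 = 3072

3072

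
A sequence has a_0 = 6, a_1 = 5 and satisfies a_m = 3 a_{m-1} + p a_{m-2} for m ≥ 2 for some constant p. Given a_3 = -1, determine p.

a_2 = 15 + 6p
a_3 = 45 + 23p
So 45 + 23p = -1, giving p = -2.

-2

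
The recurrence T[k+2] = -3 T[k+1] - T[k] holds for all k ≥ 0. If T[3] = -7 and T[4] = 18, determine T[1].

Rearranging, T[k-2] = -(T[k] + 3 T[k-1]).
T[2] = -(18 + 3*(-7)) = 3
T[1] = -(-7 + 3*3) = -2

-2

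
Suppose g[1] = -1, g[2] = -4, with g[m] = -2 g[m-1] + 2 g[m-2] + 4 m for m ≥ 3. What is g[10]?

g[3] = -2·(-4) + 2·(-1) + 12 = 18
g[4] = -2·18 + 2·(-4) + 16 = -28
g[5] = -2·(-28) + 2·18 + 20 = 112
g[6] = -2·112 + 2·(-28) + 24 = -256
g[7] = -2·(-256) + 2·112 + 28 = 764
g[8] = -2·764 + 2·(-256) + 32 = -2008
g[9] = -2·(-2008) + 2·764 + 36 = 5580
g[10] = -2·5580 + 2·(-2008) + 40 = -15136

-15136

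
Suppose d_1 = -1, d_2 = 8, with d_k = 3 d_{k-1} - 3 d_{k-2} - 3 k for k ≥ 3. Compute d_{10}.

d_3 = 3(8) - 3(-1) - 9 = 18
d_4 = 3(18) - 3(8) - 12 = 18
d_5 = 3(18) - 3(18) - 15 = -15
d_6 = 3(-15) - 3(18) - 18 = -117
d_7 = 3(-117) - 3(-15) - 21 = -327
d_8 = 3(-327) - 3(-117) - 24 = -654
d_9 = 3(-654) - 3(-327) - 27 = -1008
d_{10} = 3(-1008) - 3(-654) - 30 = -1092

-1092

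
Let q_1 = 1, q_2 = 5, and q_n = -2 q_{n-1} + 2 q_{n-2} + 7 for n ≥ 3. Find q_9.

q_3 = -2*5 + 2*1 + 7 = -1
q_4 = -2*(-1) + 2*5 + 7 = 19
q_5 = -2*19 + 2*(-1) + 7 = -33
q_6 = -2*(-33) + 2*19 + 7 = 111
q_7 = -2*111 + 2*(-33) + 7 = -281
q_8 = -2*(-281) + 2*111 + 7 = 791
q_9 = -2*791 + 2*(-281) + 7 = -2137

-2137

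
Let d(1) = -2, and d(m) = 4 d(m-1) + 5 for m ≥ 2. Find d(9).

-21847

d(2) = 4*(-2) + 5 = -3
d(3) = 4*(-3) + 5 = -7
d(4) = 4*(-7) + 5 = -23
d(5) = 4*(-23) + 5 = -87
d(6) = 4*(-87) + 5 = -343
d(7) = 4*(-343) + 5 = -1367
d(8) = 4*(-1367) + 5 = -5463
d(9) = 4*(-5463) + 5 = -21847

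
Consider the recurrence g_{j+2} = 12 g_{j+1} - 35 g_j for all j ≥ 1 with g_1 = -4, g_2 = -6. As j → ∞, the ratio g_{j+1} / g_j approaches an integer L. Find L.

7

The characteristic equation is r^2 - 12r + 35 = 0, which factors as (r - 7)(r - 5) = 0.
So the roots are 7 and 5. Since |7| > |5| and the coefficient of 7^j is non-zero, the ratio tends to 7.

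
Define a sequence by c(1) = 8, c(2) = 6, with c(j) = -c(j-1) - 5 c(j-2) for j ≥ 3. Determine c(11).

4694

c(3) = -6 - 5*8 = -46
c(4) = -(-46) - 5*6 = 16
c(5) = -16 - 5*(-46) = 214
c(6) = -214 - 5*16 = -294
c(7) = -(-294) - 5*214 = -776
c(8) = -(-776) - 5*(-294) = 2246
c(9) = -2246 - 5*(-776) = 1634
c(10) = -1634 - 5*2246 = -12864
c(11) = -(-12864) - 5*1634 = 4694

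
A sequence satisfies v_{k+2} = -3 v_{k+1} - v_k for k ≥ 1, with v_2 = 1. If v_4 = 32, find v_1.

8

Let v_1 = y.
v_3 = -3 - y
v_4 = 8 + 3y
So 8 + 3y = 32, giving y = 8.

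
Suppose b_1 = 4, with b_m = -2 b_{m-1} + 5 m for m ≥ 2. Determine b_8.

-142

b_2 = -2(4) + 10 = 2
b_3 = -2(2) + 15 = 11
b_4 = -2(11) + 20 = -2
b_5 = -2(-2) + 25 = 29
b_6 = -2(29) + 30 = -28
b_7 = -2(-28) + 35 = 91
b_8 = -2(91) + 40 = -142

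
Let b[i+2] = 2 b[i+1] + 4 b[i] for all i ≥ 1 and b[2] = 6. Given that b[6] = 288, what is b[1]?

-2

Let b[1] = y.
b[3] = 12 + 4y
b[4] = 48 + 8y
b[5] = 144 + 32y
b[6] = 480 + 96y
So 480 + 96y = 288, giving y = -2.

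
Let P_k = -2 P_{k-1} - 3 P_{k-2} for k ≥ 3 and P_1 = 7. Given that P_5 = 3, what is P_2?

6

Let P_2 = x.
P_3 = -21 - 2x
P_4 = 42 + x
P_5 = -21 + 4x
So -21 + 4x = 3, giving x = 6.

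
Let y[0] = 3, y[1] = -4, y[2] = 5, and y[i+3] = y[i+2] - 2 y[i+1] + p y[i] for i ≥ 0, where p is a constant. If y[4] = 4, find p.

y[3] = 13 + 3p
y[4] = 3 - p
So 3 - p = 4, giving p = -1.

-1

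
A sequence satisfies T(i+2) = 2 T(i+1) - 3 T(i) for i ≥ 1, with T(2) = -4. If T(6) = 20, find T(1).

Let T(1) = x.
T(3) = -8 - 3x
T(4) = -4 - 6x
T(5) = 16 - 3x
T(6) = 44 + 12x
So 44 + 12x = 20, giving x = -2.

-2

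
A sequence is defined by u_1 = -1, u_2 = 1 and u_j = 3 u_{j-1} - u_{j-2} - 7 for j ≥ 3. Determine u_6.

-155

u_3 = 3·1 - (-1) - 7 = -3
u_4 = 3·(-3) - 1 - 7 = -17
u_5 = 3·(-17) - (-3) - 7 = -55
u_6 = 3·(-55) - (-17) - 7 = -155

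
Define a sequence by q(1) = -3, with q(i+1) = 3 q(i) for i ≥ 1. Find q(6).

q(2) = 3*(-3) = -9
q(3) = 3*(-9) = -27
q(4) = 3*(-27) = -81
q(5) = 3*(-81) = -243
q(6) = 3*(-243) = -729

-729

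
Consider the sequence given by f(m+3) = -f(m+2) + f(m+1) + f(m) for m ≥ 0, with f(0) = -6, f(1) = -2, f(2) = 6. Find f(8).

42

f(3) = -6 + (-2) + (-6) = -14
f(4) = -(-14) + 6 + (-2) = 18
f(5) = -18 + (-14) + 6 = -26
f(6) = -(-26) + 18 + (-14) = 30
f(7) = -30 + (-26) + 18 = -38
f(8) = -(-38) + 30 + (-26) = 42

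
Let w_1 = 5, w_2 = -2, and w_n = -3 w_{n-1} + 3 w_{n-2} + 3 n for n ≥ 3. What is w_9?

71784

w_3 = -3(-2) + 3(5) + 9 = 30
w_4 = -3(30) + 3(-2) + 12 = -84
w_5 = -3(-84) + 3(30) + 15 = 357
w_6 = -3(357) + 3(-84) + 18 = -1305
w_7 = -3(-1305) + 3(357) + 21 = 5007
w_8 = -3(5007) + 3(-1305) + 24 = -18912
w_9 = -3(-18912) + 3(5007) + 27 = 71784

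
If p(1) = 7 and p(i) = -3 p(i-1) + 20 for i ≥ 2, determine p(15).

The fixed point is 20/(1 + 3) = 5, so p(i) - 5 = -3(p(i-1) - 5).
Hence p(i) = 2·(-3)^{i-1} + 5.
p(15) = 2·(-3)^{14} + 5 = 2·4782969 + 5 = 9565943.

9565943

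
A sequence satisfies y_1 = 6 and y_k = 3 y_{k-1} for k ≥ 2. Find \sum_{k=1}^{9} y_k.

y_2 = 3·6 = 18
y_3 = 3·18 = 54
y_4 = 3·54 = 162
y_5 = 3·162 = 486
y_6 = 3·486 = 1458
y_7 = 3·1458 = 4374
y_8 = 3·4374 = 13122
y_9 = 3·13122 = 39366
Sum = 6 + 18 + 54 + 162 + 486 + 1458 + 4374 + 13122 + 39366 = 59046

59046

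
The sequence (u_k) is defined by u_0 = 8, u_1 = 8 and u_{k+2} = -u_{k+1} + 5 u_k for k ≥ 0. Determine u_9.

u_2 = -8 + 5·8 = 32
u_3 = -32 + 5·8 = 8
u_4 = -8 + 5·32 = 152
u_5 = -152 + 5·8 = -112
u_6 = -(-112) + 5·152 = 872
u_7 = -872 + 5·(-112) = -1432
u_8 = -(-1432) + 5·872 = 5792
u_9 = -5792 + 5·(-1432) = -12952

-12952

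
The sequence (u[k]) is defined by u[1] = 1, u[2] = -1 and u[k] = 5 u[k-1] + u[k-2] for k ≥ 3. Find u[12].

u[3] = 5(-1) + 1 = -4
u[4] = 5(-4) + (-1) = -21
u[5] = 5(-21) + (-4) = -109
u[6] = 5(-109) + (-21) = -566
u[7] = 5(-566) + (-109) = -2939
u[8] = 5(-2939) + (-566) = -15261
u[9] = 5(-15261) + (-2939) = -79244
u[10] = 5(-79244) + (-15261) = -411481
u[11] = 5(-411481) + (-79244) = -2136649
u[12] = 5(-2136649) + (-411481) = -11094726

-11094726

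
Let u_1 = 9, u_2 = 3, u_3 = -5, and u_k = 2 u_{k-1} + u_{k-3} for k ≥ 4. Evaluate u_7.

-7

u_4 = 2(-5) + 9 = -1
u_5 = 2(-1) + 3 = 1
u_6 = 2(1) + (-5) = -3
u_7 = 2(-3) + (-1) = -7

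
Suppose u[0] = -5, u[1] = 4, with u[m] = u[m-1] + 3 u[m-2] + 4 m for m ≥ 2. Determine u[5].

u[2] = 4 + 3*(-5) + 8 = -3
u[3] = (-3) + 3*4 + 12 = 21
u[4] = 21 + 3*(-3) + 16 = 28
u[5] = 28 + 3*21 + 20 = 111

111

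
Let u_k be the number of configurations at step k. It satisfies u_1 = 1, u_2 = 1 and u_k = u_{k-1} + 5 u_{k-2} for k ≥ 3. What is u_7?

301

u_3 = 1 + 5·1 = 6
u_4 = 6 + 5·1 = 11
u_5 = 11 + 5·6 = 41
u_6 = 41 + 5·11 = 96
u_7 = 96 + 5·41 = 301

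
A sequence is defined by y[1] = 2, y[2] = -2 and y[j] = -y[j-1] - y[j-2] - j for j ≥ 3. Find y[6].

y[3] = -(-2) - 2 - 3 = -3
y[4] = -(-3) - (-2) - 4 = 1
y[5] = -1 - (-3) - 5 = -3
y[6] = -(-3) - 1 - 6 = -4

-4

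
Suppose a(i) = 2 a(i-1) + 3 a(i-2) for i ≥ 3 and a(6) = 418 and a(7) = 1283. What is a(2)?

-2

Rearranging, a(i-2) = (a(i) - 2 a(i-1)) / 3.
a(5) = (1283 - 2(418)) / 3 = 447/3 = 149
a(4) = (418 - 2(149)) / 3 = 120/3 = 40
a(3) = (149 - 2(40)) / 3 = 69/3 = 23
a(2) = (40 - 2(23)) / 3 = -6/3 = -2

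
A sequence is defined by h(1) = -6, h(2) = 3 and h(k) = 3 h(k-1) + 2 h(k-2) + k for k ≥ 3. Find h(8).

h(3) = 3·3 + 2·(-6) + 3 = 0
h(4) = 3·0 + 2·3 + 4 = 10
h(5) = 3·10 + 2·0 + 5 = 35
h(6) = 3·35 + 2·10 + 6 = 131
h(7) = 3·131 + 2·35 + 7 = 470
h(8) = 3·470 + 2·131 + 8 = 1680

1680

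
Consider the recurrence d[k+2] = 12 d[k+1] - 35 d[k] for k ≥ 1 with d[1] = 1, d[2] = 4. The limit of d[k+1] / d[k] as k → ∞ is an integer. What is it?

7

The characteristic equation is r^2 - 12r + 35 = 0, which factors as (r - 7)(r - 5) = 0.
So the roots are 7 and 5. Since |7| > |5| and the coefficient of 7^k is non-zero, the ratio tends to 7.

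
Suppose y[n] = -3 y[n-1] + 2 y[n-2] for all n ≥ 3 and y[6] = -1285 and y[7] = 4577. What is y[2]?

Rearranging, y[n-2] = (y[n] + 3 y[n-1]) / 2.
y[5] = (4577 + 3(-1285)) / 2 = 722/2 = 361
y[4] = (-1285 + 3(361)) / 2 = -202/2 = -101
y[3] = (361 + 3(-101)) / 2 = 58/2 = 29
y[2] = (-101 + 3(29)) / 2 = -14/2 = -7

-7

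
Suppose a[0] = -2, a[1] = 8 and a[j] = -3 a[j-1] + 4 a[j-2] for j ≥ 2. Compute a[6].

a[2] = -3·8 + 4·(-2) = -32
a[3] = -3·(-32) + 4·8 = 128
a[4] = -3·128 + 4·(-32) = -512
a[5] = -3·(-512) + 4·128 = 2048
a[6] = -3·2048 + 4·(-512) = -8192

-8192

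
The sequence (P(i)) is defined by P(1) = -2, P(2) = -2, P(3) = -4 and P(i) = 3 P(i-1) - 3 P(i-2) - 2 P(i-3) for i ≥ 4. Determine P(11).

P(4) = 3·(-4) - 3·(-2) - 2·(-2) = -2
P(5) = 3·(-2) - 3·(-4) - 2·(-2) = 10
P(6) = 3·10 - 3·(-2) - 2·(-4) = 44
P(7) = 3·44 - 3·10 - 2·(-2) = 106
P(8) = 3·106 - 3·44 - 2·10 = 166
P(9) = 3·166 - 3·106 - 2·44 = 92
P(10) = 3·92 - 3·166 - 2·106 = -434
P(11) = 3·(-434) - 3·92 - 2·166 = -1910

-1910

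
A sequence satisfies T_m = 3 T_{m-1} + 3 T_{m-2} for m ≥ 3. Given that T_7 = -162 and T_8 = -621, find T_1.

6

Rearranging, T_{m-2} = (T_m - 3 T_{m-1}) / 3.
T_6 = (-621 - 3·(-162)) / 3 = -135/3 = -45
T_5 = (-162 - 3·(-45)) / 3 = -27/3 = -9
T_4 = (-45 - 3·(-9)) / 3 = -18/3 = -6
T_3 = (-9 - 3·(-6)) / 3 = 9/3 = 3
T_2 = (-6 - 3·3) / 3 = -15/3 = -5
T_1 = (3 - 3·(-5)) / 3 = 18/3 = 6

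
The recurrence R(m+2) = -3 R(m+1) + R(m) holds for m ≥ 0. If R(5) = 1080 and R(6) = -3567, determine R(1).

Rearranging, R(m-2) = R(m) + 3 R(m-1).
R(4) = -3567 + 3·1080 = -327
R(3) = 1080 + 3·(-327) = 99
R(2) = -327 + 3·99 = -30
R(1) = 99 + 3·(-30) = 9

9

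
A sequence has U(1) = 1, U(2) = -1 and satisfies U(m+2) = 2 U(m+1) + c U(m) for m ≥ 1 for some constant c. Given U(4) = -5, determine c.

U(3) = -2 + c
U(4) = -4 + c
So -4 + c = -5, giving c = -1.

-1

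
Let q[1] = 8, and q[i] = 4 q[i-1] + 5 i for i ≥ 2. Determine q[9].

q[2] = 4*8 + 10 = 42
q[3] = 4*42 + 15 = 183
q[4] = 4*183 + 20 = 752
q[5] = 4*752 + 25 = 3033
q[6] = 4*3033 + 30 = 12162
q[7] = 4*12162 + 35 = 48683
q[8] = 4*48683 + 40 = 194772
q[9] = 4*194772 + 45 = 779133

779133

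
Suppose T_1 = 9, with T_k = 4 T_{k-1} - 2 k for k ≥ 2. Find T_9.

T_2 = 4*9 - 4 = 32
T_3 = 4*32 - 6 = 122
T_4 = 4*122 - 8 = 480
T_5 = 4*480 - 10 = 1910
T_6 = 4*1910 - 12 = 7628
T_7 = 4*7628 - 14 = 30498
T_8 = 4*30498 - 16 = 121976
T_9 = 4*121976 - 18 = 487886

487886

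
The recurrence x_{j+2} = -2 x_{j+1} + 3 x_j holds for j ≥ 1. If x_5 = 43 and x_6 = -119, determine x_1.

3

Rearranging, x_{j-2} = (x_j + 2 x_{j-1}) / 3.
x_4 = (-119 + 2·43) / 3 = -33/3 = -11
x_3 = (43 + 2·(-11)) / 3 = 21/3 = 7
x_2 = (-11 + 2·7) / 3 = 3/3 = 1
x_1 = (7 + 2·1) / 3 = 9/3 = 3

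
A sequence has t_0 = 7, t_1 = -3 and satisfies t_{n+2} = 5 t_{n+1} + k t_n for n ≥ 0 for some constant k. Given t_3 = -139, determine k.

t_2 = -15 + 7k
t_3 = -75 + 32k
So -75 + 32k = -139, giving k = -2.

-2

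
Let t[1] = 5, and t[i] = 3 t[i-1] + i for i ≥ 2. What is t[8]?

13664

t[2] = 3(5) + 2 = 17
t[3] = 3(17) + 3 = 54
t[4] = 3(54) + 4 = 166
t[5] = 3(166) + 5 = 503
t[6] = 3(503) + 6 = 1515
t[7] = 3(1515) + 7 = 4552
t[8] = 3(4552) + 8 = 13664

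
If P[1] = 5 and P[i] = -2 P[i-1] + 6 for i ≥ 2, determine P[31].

The fixed point is 6/(1 + 2) = 2, so P[i] - 2 = -2(P[i-1] - 2).
Hence P[i] = 3·(-2)^{i-1} + 2.
P[31] = 3·(-2)^{30} + 2 = 3·1073741824 + 2 = 3221225474.

3221225474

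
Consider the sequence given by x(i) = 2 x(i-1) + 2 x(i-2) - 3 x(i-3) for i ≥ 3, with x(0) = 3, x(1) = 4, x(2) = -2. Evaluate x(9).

-1805

x(3) = 2*(-2) + 2*4 - 3*3 = -5
x(4) = 2*(-5) + 2*(-2) - 3*4 = -26
x(5) = 2*(-26) + 2*(-5) - 3*(-2) = -56
x(6) = 2*(-56) + 2*(-26) - 3*(-5) = -149
x(7) = 2*(-149) + 2*(-56) - 3*(-26) = -332
x(8) = 2*(-332) + 2*(-149) - 3*(-56) = -794
x(9) = 2*(-794) + 2*(-332) - 3*(-149) = -1805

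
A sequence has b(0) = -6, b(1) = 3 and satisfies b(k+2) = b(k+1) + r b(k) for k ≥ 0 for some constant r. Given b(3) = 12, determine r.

-3

b(2) = 3 - 6r
b(3) = 3 - 3r
So 3 - 3r = 12, giving r = -3.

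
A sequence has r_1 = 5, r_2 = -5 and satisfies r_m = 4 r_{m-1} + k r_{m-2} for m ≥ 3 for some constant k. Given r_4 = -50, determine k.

2

r_3 = -20 + 5k
r_4 = -80 + 15k
So -80 + 15k = -50, giving k = 2.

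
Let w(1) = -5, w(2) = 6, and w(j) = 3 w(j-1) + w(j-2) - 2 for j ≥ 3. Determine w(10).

w(3) = 3*6 + (-5) - 2 = 11
w(4) = 3*11 + 6 - 2 = 37
w(5) = 3*37 + 11 - 2 = 120
w(6) = 3*120 + 37 - 2 = 395
w(7) = 3*395 + 120 - 2 = 1303
w(8) = 3*1303 + 395 - 2 = 4302
w(9) = 3*4302 + 1303 - 2 = 14207
w(10) = 3*14207 + 4302 - 2 = 46921

46921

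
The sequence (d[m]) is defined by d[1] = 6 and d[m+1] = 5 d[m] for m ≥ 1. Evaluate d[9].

d[2] = 5(6) = 30
d[3] = 5(30) = 150
d[4] = 5(150) = 750
d[5] = 5(750) = 3750
d[6] = 5(3750) = 18750
d[7] = 5(18750) = 93750
d[8] = 5(93750) = 468750
d[9] = 5(468750) = 2343750

2343750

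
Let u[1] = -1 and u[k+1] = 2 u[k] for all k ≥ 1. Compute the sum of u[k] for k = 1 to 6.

u[2] = 2(-1) = -2
u[3] = 2(-2) = -4
u[4] = 2(-4) = -8
u[5] = 2(-8) = -16
u[6] = 2(-16) = -32
Sum = (-1) + (-2) + (-4) + (-8) + (-16) + (-32) = -63

-63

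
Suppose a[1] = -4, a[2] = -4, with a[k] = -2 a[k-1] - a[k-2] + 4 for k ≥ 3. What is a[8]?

-64

a[3] = -2(-4) - (-4) + 4 = 16
a[4] = -2(16) - (-4) + 4 = -24
a[5] = -2(-24) - 16 + 4 = 36
a[6] = -2(36) - (-24) + 4 = -44
a[7] = -2(-44) - 36 + 4 = 56
a[8] = -2(56) - (-44) + 4 = -64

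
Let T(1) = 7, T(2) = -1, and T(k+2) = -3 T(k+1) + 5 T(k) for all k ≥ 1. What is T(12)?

-12212924

T(3) = -3·(-1) + 5·7 = 38
T(4) = -3·38 + 5·(-1) = -119
T(5) = -3·(-119) + 5·38 = 547
T(6) = -3·547 + 5·(-119) = -2236
T(7) = -3·(-2236) + 5·547 = 9443
T(8) = -3·9443 + 5·(-2236) = -39509
T(9) = -3·(-39509) + 5·9443 = 165742
T(10) = -3·165742 + 5·(-39509) = -694771
T(11) = -3·(-694771) + 5·165742 = 2913023
T(12) = -3·2913023 + 5·(-694771) = -12212924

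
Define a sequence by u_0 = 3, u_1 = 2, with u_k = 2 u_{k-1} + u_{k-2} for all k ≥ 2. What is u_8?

u_2 = 2·2 + 3 = 7
u_3 = 2·7 + 2 = 16
u_4 = 2·16 + 7 = 39
u_5 = 2·39 + 16 = 94
u_6 = 2·94 + 39 = 227
u_7 = 2·227 + 94 = 548
u_8 = 2·548 + 227 = 1323

1323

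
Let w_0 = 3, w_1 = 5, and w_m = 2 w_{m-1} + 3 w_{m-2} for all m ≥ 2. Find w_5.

w_2 = 2·5 + 3·3 = 19
w_3 = 2·19 + 3·5 = 53
w_4 = 2·53 + 3·19 = 163
w_5 = 2·163 + 3·53 = 485

485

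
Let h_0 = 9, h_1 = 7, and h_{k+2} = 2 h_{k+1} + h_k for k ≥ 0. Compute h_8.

h_2 = 2*7 + 9 = 23
h_3 = 2*23 + 7 = 53
h_4 = 2*53 + 23 = 129
h_5 = 2*129 + 53 = 311
h_6 = 2*311 + 129 = 751
h_7 = 2*751 + 311 = 1813
h_8 = 2*1813 + 751 = 4377

4377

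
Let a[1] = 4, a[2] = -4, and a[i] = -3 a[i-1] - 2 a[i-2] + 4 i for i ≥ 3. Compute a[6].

-108

a[3] = -3*(-4) - 2*4 + 12 = 16
a[4] = -3*16 - 2*(-4) + 16 = -24
a[5] = -3*(-24) - 2*16 + 20 = 60
a[6] = -3*60 - 2*(-24) + 24 = -108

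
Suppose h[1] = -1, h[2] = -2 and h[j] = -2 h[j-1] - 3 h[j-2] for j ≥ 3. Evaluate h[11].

h[3] = -2*(-2) - 3*(-1) = 7
h[4] = -2*7 - 3*(-2) = -8
h[5] = -2*(-8) - 3*7 = -5
h[6] = -2*(-5) - 3*(-8) = 34
h[7] = -2*34 - 3*(-5) = -53
h[8] = -2*(-53) - 3*34 = 4
h[9] = -2*4 - 3*(-53) = 151
h[10] = -2*151 - 3*4 = -314
h[11] = -2*(-314) - 3*151 = 175

175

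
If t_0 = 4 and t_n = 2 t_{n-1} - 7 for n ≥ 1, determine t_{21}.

The fixed point is -7/(1 - 2) = 7, so t_n - 7 = 2(t_{n-1} - 7).
Hence t_n = -3·2^n + 7.
t_{21} = -3·2^{21} + 7 = -3·2097152 + 7 = -6291449.

-6291449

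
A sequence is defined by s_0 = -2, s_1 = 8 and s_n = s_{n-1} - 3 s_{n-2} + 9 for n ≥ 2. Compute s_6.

s_2 = 8 - 3*(-2) + 9 = 23
s_3 = 23 - 3*8 + 9 = 8
s_4 = 8 - 3*23 + 9 = -52
s_5 = (-52) - 3*8 + 9 = -67
s_6 = (-67) - 3*(-52) + 9 = 98

98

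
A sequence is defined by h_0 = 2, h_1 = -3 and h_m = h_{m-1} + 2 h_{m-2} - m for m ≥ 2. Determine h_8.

h_2 = (-3) + 2·2 - 2 = -1
h_3 = (-1) + 2·(-3) - 3 = -10
h_4 = (-10) + 2·(-1) - 4 = -16
h_5 = (-16) + 2·(-10) - 5 = -41
h_6 = (-41) + 2·(-16) - 6 = -79
h_7 = (-79) + 2·(-41) - 7 = -168
h_8 = (-168) + 2·(-79) - 8 = -334

-334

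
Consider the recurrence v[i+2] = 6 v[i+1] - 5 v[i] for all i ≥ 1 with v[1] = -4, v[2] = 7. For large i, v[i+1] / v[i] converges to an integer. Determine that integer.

The characteristic equation is r^2 - 6r + 5 = 0, which factors as (r - 5)(r - 1) = 0.
So the roots are 5 and 1. Since |5| > |1| and the coefficient of 5^i is non-zero, the ratio tends to 5.

5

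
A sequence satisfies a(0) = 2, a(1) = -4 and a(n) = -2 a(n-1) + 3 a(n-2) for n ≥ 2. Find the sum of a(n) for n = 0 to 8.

a(2) = -2·(-4) + 3·2 = 14
a(3) = -2·14 + 3·(-4) = -40
a(4) = -2·(-40) + 3·14 = 122
a(5) = -2·122 + 3·(-40) = -364
a(6) = -2·(-364) + 3·122 = 1094
a(7) = -2·1094 + 3·(-364) = -3280
a(8) = -2·(-3280) + 3·1094 = 9842
Sum = 2 + (-4) + 14 + (-40) + 122 + (-364) + 1094 + (-3280) + 9842 = 7386

7386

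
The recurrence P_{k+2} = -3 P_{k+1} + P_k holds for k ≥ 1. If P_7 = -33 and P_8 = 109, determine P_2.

1

Rearranging, P_{k-2} = P_k + 3 P_{k-1}.
P_6 = 109 + 3*(-33) = 10
P_5 = -33 + 3*10 = -3
P_4 = 10 + 3*(-3) = 1
P_3 = -3 + 3*1 = 0
P_2 = 1 + 3*0 = 1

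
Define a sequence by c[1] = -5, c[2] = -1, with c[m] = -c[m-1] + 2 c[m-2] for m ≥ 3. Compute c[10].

679

c[3] = -(-1) + 2(-5) = -9
c[4] = -(-9) + 2(-1) = 7
c[5] = -7 + 2(-9) = -25
c[6] = -(-25) + 2(7) = 39
c[7] = -39 + 2(-25) = -89
c[8] = -(-89) + 2(39) = 167
c[9] = -167 + 2(-89) = -345
c[10] = -(-345) + 2(167) = 679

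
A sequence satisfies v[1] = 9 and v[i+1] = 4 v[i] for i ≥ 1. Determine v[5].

2304

v[2] = 4·9 = 36
v[3] = 4·36 = 144
v[4] = 4·144 = 576
v[5] = 4·576 = 2304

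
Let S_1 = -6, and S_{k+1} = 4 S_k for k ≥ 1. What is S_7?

-24576

S_2 = 4·(-6) = -24
S_3 = 4·(-24) = -96
S_4 = 4·(-96) = -384
S_5 = 4·(-384) = -1536
S_6 = 4·(-1536) = -6144
S_7 = 4·(-6144) = -24576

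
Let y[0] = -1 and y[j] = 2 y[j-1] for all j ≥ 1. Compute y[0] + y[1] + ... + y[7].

y[1] = 2(-1) = -2
y[2] = 2(-2) = -4
y[3] = 2(-4) = -8
y[4] = 2(-8) = -16
y[5] = 2(-16) = -32
y[6] = 2(-32) = -64
y[7] = 2(-64) = -128
Sum = (-1) + (-2) + (-4) + (-8) + (-16) + (-32) + (-64) + (-128) = -255

-255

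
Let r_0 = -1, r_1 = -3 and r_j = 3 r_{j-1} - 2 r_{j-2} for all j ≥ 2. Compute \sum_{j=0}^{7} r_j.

-502

r_2 = 3(-3) - 2(-1) = -7
r_3 = 3(-7) - 2(-3) = -15
r_4 = 3(-15) - 2(-7) = -31
r_5 = 3(-31) - 2(-15) = -63
r_6 = 3(-63) - 2(-31) = -127
r_7 = 3(-127) - 2(-63) = -255
Sum = (-1) + (-3) + (-7) + (-15) + (-31) + (-63) + (-127) + (-255) = -502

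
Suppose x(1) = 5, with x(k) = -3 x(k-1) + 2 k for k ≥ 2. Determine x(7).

x(2) = -3·5 + 4 = -11
x(3) = -3·(-11) + 6 = 39
x(4) = -3·39 + 8 = -109
x(5) = -3·(-109) + 10 = 337
x(6) = -3·337 + 12 = -999
x(7) = -3·(-999) + 14 = 3011

3011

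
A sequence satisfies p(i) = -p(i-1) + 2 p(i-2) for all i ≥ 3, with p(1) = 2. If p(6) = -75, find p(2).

Let p(2) = x.
p(3) = 4 - x
p(4) = -4 + 3x
p(5) = 12 - 5x
p(6) = -20 + 11x
So -20 + 11x = -75, giving x = -5.

-5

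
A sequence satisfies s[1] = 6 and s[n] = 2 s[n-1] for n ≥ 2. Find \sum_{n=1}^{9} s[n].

s[2] = 2·6 = 12
s[3] = 2·12 = 24
s[4] = 2·24 = 48
s[5] = 2·48 = 96
s[6] = 2·96 = 192
s[7] = 2·192 = 384
s[8] = 2·384 = 768
s[9] = 2·768 = 1536
Sum = 6 + 12 + 24 + 48 + 96 + 192 + 384 + 768 + 1536 = 3066

3066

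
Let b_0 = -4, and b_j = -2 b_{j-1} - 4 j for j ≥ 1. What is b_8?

-808

b_1 = -2·(-4) - 4 = 4
b_2 = -2·4 - 8 = -16
b_3 = -2·(-16) - 12 = 20
b_4 = -2·20 - 16 = -56
b_5 = -2·(-56) - 20 = 92
b_6 = -2·92 - 24 = -208
b_7 = -2·(-208) - 28 = 388
b_8 = -2·388 - 32 = -808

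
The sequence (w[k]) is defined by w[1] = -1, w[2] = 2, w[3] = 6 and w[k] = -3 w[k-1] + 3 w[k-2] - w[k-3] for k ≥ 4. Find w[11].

w[4] = -3·6 + 3·2 - (-1) = -11
w[5] = -3·(-11) + 3·6 - 2 = 49
w[6] = -3·49 + 3·(-11) - 6 = -186
w[7] = -3·(-186) + 3·49 - (-11) = 716
w[8] = -3·716 + 3·(-186) - 49 = -2755
w[9] = -3·(-2755) + 3·716 - (-186) = 10599
w[10] = -3·10599 + 3·(-2755) - 716 = -40778
w[11] = -3·(-40778) + 3·10599 - (-2755) = 156886

156886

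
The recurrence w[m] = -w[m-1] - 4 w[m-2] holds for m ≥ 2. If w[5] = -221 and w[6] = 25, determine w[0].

7

Rearranging, w[m-2] = (w[m] + w[m-1]) / -4.
w[4] = (25 + (-221)) / -4 = -196/-4 = 49
w[3] = (-221 + 49) / -4 = -172/-4 = 43
w[2] = (49 + 43) / -4 = 92/-4 = -23
w[1] = (43 + (-23)) / -4 = 20/-4 = -5
w[0] = (-23 + (-5)) / -4 = -28/-4 = 7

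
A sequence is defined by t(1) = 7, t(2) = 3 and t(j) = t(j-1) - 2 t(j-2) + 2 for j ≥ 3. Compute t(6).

t(3) = 3 - 2·7 + 2 = -9
t(4) = (-9) - 2·3 + 2 = -13
t(5) = (-13) - 2·(-9) + 2 = 7
t(6) = 7 - 2·(-13) + 2 = 35

35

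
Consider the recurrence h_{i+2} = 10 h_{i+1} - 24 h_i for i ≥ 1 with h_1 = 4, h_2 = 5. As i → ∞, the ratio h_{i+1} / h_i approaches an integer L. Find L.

6

The characteristic equation is r^2 - 10r + 24 = 0, which factors as (r - 6)(r - 4) = 0.
So the roots are 6 and 4. Since |6| > |4| and the coefficient of 6^i is non-zero, the ratio tends to 6.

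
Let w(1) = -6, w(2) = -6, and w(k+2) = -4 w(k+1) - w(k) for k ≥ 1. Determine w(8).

-22146

w(3) = -4·(-6) - (-6) = 30
w(4) = -4·30 - (-6) = -114
w(5) = -4·(-114) - 30 = 426
w(6) = -4·426 - (-114) = -1590
w(7) = -4·(-1590) - 426 = 5934
w(8) = -4·5934 - (-1590) = -22146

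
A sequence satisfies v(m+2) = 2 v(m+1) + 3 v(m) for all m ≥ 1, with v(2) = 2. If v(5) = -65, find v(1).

-5

Let v(1) = x.
v(3) = 4 + 3x
v(4) = 14 + 6x
v(5) = 40 + 21x
So 40 + 21x = -65, giving x = -5.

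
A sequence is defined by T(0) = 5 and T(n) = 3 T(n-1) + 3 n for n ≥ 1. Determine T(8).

T(1) = 3(5) + 3 = 18
T(2) = 3(18) + 6 = 60
T(3) = 3(60) + 9 = 189
T(4) = 3(189) + 12 = 579
T(5) = 3(579) + 15 = 1752
T(6) = 3(1752) + 18 = 5274
T(7) = 3(5274) + 21 = 15843
T(8) = 3(15843) + 24 = 47553

47553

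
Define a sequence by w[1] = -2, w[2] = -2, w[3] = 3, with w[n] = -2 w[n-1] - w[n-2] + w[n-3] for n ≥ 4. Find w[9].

-38

w[4] = -2(3) - (-2) + (-2) = -6
w[5] = -2(-6) - 3 + (-2) = 7
w[6] = -2(7) - (-6) + 3 = -5
w[7] = -2(-5) - 7 + (-6) = -3
w[8] = -2(-3) - (-5) + 7 = 18
w[9] = -2(18) - (-3) + (-5) = -38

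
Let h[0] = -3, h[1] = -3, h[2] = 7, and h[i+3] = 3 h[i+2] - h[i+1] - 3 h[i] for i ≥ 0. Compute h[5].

h[3] = 3·7 - (-3) - 3·(-3) = 33
h[4] = 3·33 - 7 - 3·(-3) = 101
h[5] = 3·101 - 33 - 3·7 = 249

249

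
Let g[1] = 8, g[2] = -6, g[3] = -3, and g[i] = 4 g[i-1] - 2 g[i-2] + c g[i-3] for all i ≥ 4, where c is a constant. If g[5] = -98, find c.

-4

g[4] = 8c
g[5] = 6 + 26c
So 6 + 26c = -98, giving c = -4.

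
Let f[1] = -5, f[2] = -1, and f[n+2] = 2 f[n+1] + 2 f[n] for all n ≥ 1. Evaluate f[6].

f[3] = 2*(-1) + 2*(-5) = -12
f[4] = 2*(-12) + 2*(-1) = -26
f[5] = 2*(-26) + 2*(-12) = -76
f[6] = 2*(-76) + 2*(-26) = -204

-204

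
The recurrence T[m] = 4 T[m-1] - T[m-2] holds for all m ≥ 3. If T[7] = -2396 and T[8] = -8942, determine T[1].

Rearranging, T[m-2] = -(T[m] - 4 T[m-1]).
T[6] = -(-8942 - 4·(-2396)) = -642
T[5] = -(-2396 - 4·(-642)) = -172
T[4] = -(-642 - 4·(-172)) = -46
T[3] = -(-172 - 4·(-46)) = -12
T[2] = -(-46 - 4·(-12)) = -2
T[1] = -(-12 - 4·(-2)) = 4

4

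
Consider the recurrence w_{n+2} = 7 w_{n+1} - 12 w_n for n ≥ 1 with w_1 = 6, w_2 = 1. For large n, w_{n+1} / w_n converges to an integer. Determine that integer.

The characteristic equation is r^2 - 7r + 12 = 0, which factors as (r - 4)(r - 3) = 0.
So the roots are 4 and 3. Since |4| > |3| and the coefficient of 4^n is non-zero, the ratio tends to 4.

4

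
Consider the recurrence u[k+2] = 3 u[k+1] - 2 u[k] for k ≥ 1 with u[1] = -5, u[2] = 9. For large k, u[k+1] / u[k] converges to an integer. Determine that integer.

The characteristic equation is r^2 - 3r + 2 = 0, which factors as (r - 2)(r - 1) = 0.
So the roots are 2 and 1. Since |2| > |1| and the coefficient of 2^k is non-zero, the ratio tends to 2.

2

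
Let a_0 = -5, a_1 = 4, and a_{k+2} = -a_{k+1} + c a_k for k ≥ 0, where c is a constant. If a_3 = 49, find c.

a_2 = -4 - 5c
a_3 = 4 + 9c
So 4 + 9c = 49, giving c = 5.

5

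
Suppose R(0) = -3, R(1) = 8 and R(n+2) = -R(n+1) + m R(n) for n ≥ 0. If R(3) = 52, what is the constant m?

R(2) = -8 - 3m
R(3) = 8 + 11m
So 8 + 11m = 52, giving m = 4.

4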